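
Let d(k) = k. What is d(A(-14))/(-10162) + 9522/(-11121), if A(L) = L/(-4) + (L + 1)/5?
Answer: -322575243/376705340 ≈ -0.85631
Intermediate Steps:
A(L) = ⅕ - L/20 (A(L) = L*(-¼) + (1 + L)*(⅕) = -L/4 + (⅕ + L/5) = ⅕ - L/20)
d(A(-14))/(-10162) + 9522/(-11121) = (⅕ - 1/20*(-14))/(-10162) + 9522/(-11121) = (⅕ + 7/10)*(-1/10162) + 9522*(-1/11121) = (9/10)*(-1/10162) - 3174/3707 = -9/101620 - 3174/3707 = -322575243/376705340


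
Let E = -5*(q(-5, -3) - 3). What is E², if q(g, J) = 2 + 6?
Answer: 625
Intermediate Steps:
q(g, J) = 8
E = -25 (E = -5*(8 - 3) = -5*5 = -25)
E² = (-25)² = 625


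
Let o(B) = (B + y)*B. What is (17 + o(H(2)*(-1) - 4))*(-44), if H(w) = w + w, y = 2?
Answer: -2860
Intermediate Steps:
H(w) = 2*w
o(B) = B*(2 + B) (o(B) = (B + 2)*B = (2 + B)*B = B*(2 + B))
(17 + o(H(2)*(-1) - 4))*(-44) = (17 + ((2*2)*(-1) - 4)*(2 + ((2*2)*(-1) - 4)))*(-44) = (17 + (4*(-1) - 4)*(2 + (4*(-1) - 4)))*(-44) = (17 + (-4 - 4)*(2 + (-4 - 4)))*(-44) = (17 - 8*(2 - 8))*(-44) = (17 - 8*(-6))*(-44) = (17 + 48)*(-44) = 65*(-44) = -2860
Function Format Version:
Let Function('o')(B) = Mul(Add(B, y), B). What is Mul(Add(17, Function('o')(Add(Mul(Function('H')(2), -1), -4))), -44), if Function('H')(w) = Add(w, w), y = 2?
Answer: -2860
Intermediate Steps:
Function('H')(w) = Mul(2, w)
Function('o')(B) = Mul(B, Add(2, B)) (Function('o')(B) = Mul(Add(B, 2), B) = Mul(Add(2, B), B) = Mul(B, Add(2, B)))
Mul(Add(17, Function('o')(Add(Mul(Function('H')(2), -1), -4))), -44) = Mul(Add(17, Mul(Add(Mul(Mul(2, 2), -1), -4), Add(2, Add(Mul(Mul(2, 2), -1), -4)))), -44) = Mul(Add(17, Mul(Add(Mul(4, -1), -4), Add(2, Add(Mul(4, -1), -4)))), -44) = Mul(Add(17, Mul(Add(-4, -4), Add(2, Add(-4, -4)))), -44) = Mul(Add(17, Mul(-8, Add(2, -8))), -44) = Mul(Add(17, Mul(-8, -6)), -44) = Mul(Add(17, 48), -44) = Mul(65, -44) = -2860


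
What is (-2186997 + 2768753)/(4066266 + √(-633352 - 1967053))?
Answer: 2365574643096/16534521783161 - 581756*I*√2600405/16534521783161 ≈ 0.14307 - 5.6737e-5*I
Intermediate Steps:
(-2186997 + 2768753)/(4066266 + √(-633352 - 1967053)) = 581756/(4066266 + √(-2600405)) = 581756/(4066266 + I*√2600405)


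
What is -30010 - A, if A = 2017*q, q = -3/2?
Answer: -53969/2 ≈ -26985.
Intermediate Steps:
q = -3/2 (q = -3*1/2 = -3/2 ≈ -1.5000)
A = -6051/2 (A = 2017*(-3/2) = -6051/2 ≈ -3025.5)
-30010 - A = -30010 - 1*(-6051/2) = -30010 + 6051/2 = -53969/2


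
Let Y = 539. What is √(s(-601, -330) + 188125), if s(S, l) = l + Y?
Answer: 3*√20926 ≈ 433.97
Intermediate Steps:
s(S, l) = 539 + l (s(S, l) = l + 539 = 539 + l)
√(s(-601, -330) + 188125) = √((539 - 330) + 188125) = √(209 + 188125) = √188334 = 3*√20926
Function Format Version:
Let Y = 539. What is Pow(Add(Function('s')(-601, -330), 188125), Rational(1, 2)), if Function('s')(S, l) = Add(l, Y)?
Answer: Mul(3, Pow(20926, Rational(1, 2))) ≈ 433.97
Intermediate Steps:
Function('s')(S, l) = Add(539, l) (Function('s')(S, l) = Add(l, 539) = Add(539, l))
Pow(Add(Function('s')(-601, -330), 188125), Rational(1, 2)) = Pow(Add(Add(539, -330), 188125), Rational(1, 2)) = Pow(Add(209, 188125), Rational(1, 2)) = Pow(188334, Rational(1, 2)) = Mul(3, Pow(20926, Rational(1, 2)))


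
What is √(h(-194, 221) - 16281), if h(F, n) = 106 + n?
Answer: I*√15954 ≈ 126.31*I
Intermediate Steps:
√(h(-194, 221) - 16281) = √((106 + 221) - 16281) = √(327 - 16281) = √(-15954) = I*√15954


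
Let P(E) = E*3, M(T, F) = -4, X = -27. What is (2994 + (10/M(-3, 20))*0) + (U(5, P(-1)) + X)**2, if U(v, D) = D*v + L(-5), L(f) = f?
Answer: 5203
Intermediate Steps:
P(E) = 3*E
U(v, D) = -5 + D*v (U(v, D) = D*v - 5 = -5 + D*v)
(2994 + (10/M(-3, 20))*0) + (U(5, P(-1)) + X)**2 = (2994 + (10/(-4))*0) + ((-5 + (3*(-1))*5) - 27)**2 = (2994 + (10*(-1/4))*0) + ((-5 - 3*5) - 27)**2 = (2994 - 5/2*0) + ((-5 - 15) - 27)**2 = (2994 + 0) + (-20 - 27)**2 = 2994 + (-47)**2 = 2994 + 2209 = 5203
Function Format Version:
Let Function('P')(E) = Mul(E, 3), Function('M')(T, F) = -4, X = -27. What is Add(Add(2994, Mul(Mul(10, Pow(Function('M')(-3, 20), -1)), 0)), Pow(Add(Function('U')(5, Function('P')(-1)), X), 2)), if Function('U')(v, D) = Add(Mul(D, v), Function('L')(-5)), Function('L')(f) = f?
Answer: 5203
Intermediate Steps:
Function('P')(E) = Mul(3, E)
Function('U')(v, D) = Add(-5, Mul(D, v)) (Function('U')(v, D) = Add(Mul(D, v), -5) = Add(-5, Mul(D, v)))
Add(Add(2994, Mul(Mul(10, Pow(Function('M')(-3, 20), -1)), 0)), Pow(Add(Function('U')(5, Function('P')(-1)), X), 2)) = Add(Add(2994, Mul(Mul(10, Pow(-4, -1)), 0)), Pow(Add(Add(-5, Mul(Mul(3, -1), 5)), -27), 2)) = Add(Add(2994, Mul(Mul(10, Rational(-1, 4)), 0)), Pow(Add(Add(-5, Mul(-3, 5)), -27), 2)) = Add(Add(2994, Mul(Rational(-5, 2), 0)), Pow(Add(Add(-5, -15), -27), 2)) = Add(Add(2994, 0), Pow(Add(-20, -27), 2)) = Add(2994, Pow(-47, 2)) = Add(2994, 2209) = 5203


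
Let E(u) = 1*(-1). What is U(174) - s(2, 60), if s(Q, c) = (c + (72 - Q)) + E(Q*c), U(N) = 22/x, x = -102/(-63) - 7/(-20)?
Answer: -97443/827 ≈ -117.83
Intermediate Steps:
E(u) = -1
x = 827/420 (x = -102*(-1/63) - 7*(-1/20) = 34/21 + 7/20 = 827/420 ≈ 1.9690)
U(N) = 9240/827 (U(N) = 22/(827/420) = 22*(420/827) = 9240/827)
s(Q, c) = 71 + c - Q (s(Q, c) = (c + (72 - Q)) - 1 = (72 + c - Q) - 1 = 71 + c - Q)
U(174) - s(2, 60) = 9240/827 - (71 + 60 - 1*2) = 9240/827 - (71 + 60 - 2) = 9240/827 - 1*129 = 9240/827 - 129 = -97443/827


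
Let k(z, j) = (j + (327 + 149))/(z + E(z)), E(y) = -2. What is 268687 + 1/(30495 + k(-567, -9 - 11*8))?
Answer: 4662062295181/17351276 ≈ 2.6869e+5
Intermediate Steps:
k(z, j) = (476 + j)/(-2 + z) (k(z, j) = (j + (327 + 149))/(z - 2) = (j + 476)/(-2 + z) = (476 + j)/(-2 + z))
268687 + 1/(30495 + k(-567, -9 - 11*8)) = 268687 + 1/(30495 + (476 + (-9 - 11*8))/(-2 - 567)) = 268687 + 1/(30495 + (476 + (-9 - 88))/(-569)) = 268687 + 1/(30495 - (476 - 97)/569) = 268687 + 1/(30495 - 1/569*379) = 268687 + 1/(30495 - 379/569) = 268687 + 1/(17351276/569) = 268687 + 569/17351276 = 4662062295181/17351276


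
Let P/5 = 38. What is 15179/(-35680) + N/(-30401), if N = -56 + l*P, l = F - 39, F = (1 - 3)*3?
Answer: -154394699/1084707680 ≈ -0.14234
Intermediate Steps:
P = 190 (P = 5*38 = 190)
F = -6 (F = -2*3 = -6)
l = -45 (l = -6 - 39 = -45)
N = -8606 (N = -56 - 45*190 = -56 - 8550 = -8606)
15179/(-35680) + N/(-30401) = 15179/(-35680) - 8606/(-30401) = 15179*(-1/35680) - 8606*(-1/30401) = -15179/35680 + 8606/30401 = -154394699/1084707680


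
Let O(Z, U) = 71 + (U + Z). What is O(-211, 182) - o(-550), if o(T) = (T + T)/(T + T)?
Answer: 41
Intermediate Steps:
O(Z, U) = 71 + U + Z
o(T) = 1 (o(T) = (2*T)/((2*T)) = (2*T)*(1/(2*T)) = 1)
O(-211, 182) - o(-550) = (71 + 182 - 211) - 1*1 = 42 - 1 = 41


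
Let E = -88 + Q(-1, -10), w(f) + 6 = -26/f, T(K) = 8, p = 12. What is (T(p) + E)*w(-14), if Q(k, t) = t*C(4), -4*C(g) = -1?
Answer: 4785/14 ≈ 341.79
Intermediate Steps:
C(g) = 1/4 (C(g) = -1/4*(-1) = 1/4)
w(f) = -6 - 26/f
Q(k, t) = t/4 (Q(k, t) = t*(1/4) = t/4)
E = -181/2 (E = -88 + (1/4)*(-10) = -88 - 5/2 = -181/2 ≈ -90.500)
(T(p) + E)*w(-14) = (8 - 181/2)*(-6 - 26/(-14)) = -165*(-6 - 26*(-1/14))/2 = -165*(-6 + 13/7)/2 = -165/2*(-29/7) = 4785/14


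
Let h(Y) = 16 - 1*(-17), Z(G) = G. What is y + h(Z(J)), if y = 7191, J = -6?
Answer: 7224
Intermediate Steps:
h(Y) = 33 (h(Y) = 16 + 17 = 33)
y + h(Z(J)) = 7191 + 33 = 7224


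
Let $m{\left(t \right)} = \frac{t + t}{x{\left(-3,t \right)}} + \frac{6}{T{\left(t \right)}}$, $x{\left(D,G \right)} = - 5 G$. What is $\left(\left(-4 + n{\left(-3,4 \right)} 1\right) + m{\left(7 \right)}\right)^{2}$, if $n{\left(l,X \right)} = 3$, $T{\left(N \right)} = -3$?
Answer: $\frac{289}{25} \approx 11.56$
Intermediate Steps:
$m{\left(t \right)} = - \frac{12}{5}$ ($m{\left(t \right)} = \frac{t + t}{\left(-5\right) t} + \frac{6}{-3} = 2 t \left(- \frac{1}{5 t}\right) + 6 \left(- \frac{1}{3}\right) = - \frac{2}{5} - 2 = - \frac{12}{5}$)
$\left(\left(-4 + n{\left(-3,4 \right)} 1\right) + m{\left(7 \right)}\right)^{2} = \left(\left(-4 + 3 \cdot 1\right) - \frac{12}{5}\right)^{2} = \left(\left(-4 + 3\right) - \frac{12}{5}\right)^{2} = \left(-1 - \frac{12}{5}\right)^{2} = \left(- \frac{17}{5}\right)^{2} = \frac{289}{25}$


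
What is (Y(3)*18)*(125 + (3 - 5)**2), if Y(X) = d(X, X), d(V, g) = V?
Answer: 6966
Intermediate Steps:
Y(X) = X
(Y(3)*18)*(125 + (3 - 5)**2) = (3*18)*(125 + (3 - 5)**2) = 54*(125 + (-2)**2) = 54*(125 + 4) = 54*129 = 6966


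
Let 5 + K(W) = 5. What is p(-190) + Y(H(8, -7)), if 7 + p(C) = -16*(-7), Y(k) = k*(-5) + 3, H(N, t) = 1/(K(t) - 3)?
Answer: 329/3 ≈ 109.67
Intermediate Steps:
K(W) = 0 (K(W) = -5 + 5 = 0)
H(N, t) = -⅓ (H(N, t) = 1/(0 - 3) = 1/(-3) = -⅓)
Y(k) = 3 - 5*k (Y(k) = -5*k + 3 = 3 - 5*k)
p(C) = 105 (p(C) = -7 - 16*(-7) = -7 + 112 = 105)
p(-190) + Y(H(8, -7)) = 105 + (3 - 5*(-⅓)) = 105 + (3 + 5/3) = 105 + 14/3 = 329/3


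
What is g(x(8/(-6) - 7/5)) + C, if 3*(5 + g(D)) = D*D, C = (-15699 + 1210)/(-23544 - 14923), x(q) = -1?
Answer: -495071/115401 ≈ -4.2900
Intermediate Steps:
C = 14489/38467 (C = -14489/(-38467) = -14489*(-1/38467) = 14489/38467 ≈ 0.37666)
g(D) = -5 + D²/3 (g(D) = -5 + (D*D)/3 = -5 + D²/3)
g(x(8/(-6) - 7/5)) + C = (-5 + (⅓)*(-1)²) + 14489/38467 = (-5 + (⅓)*1) + 14489/38467 = (-5 + ⅓) + 14489/38467 = -14/3 + 14489/38467 = -495071/115401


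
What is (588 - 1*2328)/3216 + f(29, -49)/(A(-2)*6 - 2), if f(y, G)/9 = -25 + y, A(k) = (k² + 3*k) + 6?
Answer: 3229/2948 ≈ 1.0953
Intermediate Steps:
A(k) = 6 + k² + 3*k
f(y, G) = -225 + 9*y (f(y, G) = 9*(-25 + y) = -225 + 9*y)
(588 - 1*2328)/3216 + f(29, -49)/(A(-2)*6 - 2) = (588 - 1*2328)/3216 + (-225 + 9*29)/((6 + (-2)² + 3*(-2))*6 - 2) = (588 - 2328)*(1/3216) + (-225 + 261)/((6 + 4 - 6)*6 - 2) = -1740*1/3216 + 36/(4*6 - 2) = -145/268 + 36/(24 - 2) = -145/268 + 36/22 = -145/268 + 36*(1/22) = -145/268 + 18/11 = 3229/2948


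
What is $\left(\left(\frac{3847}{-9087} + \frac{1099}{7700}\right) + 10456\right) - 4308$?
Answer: $\frac{61450758559}{9995700} \approx 6147.7$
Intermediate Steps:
$\left(\left(\frac{3847}{-9087} + \frac{1099}{7700}\right) + 10456\right) - 4308 = \left(\left(3847 \left(- \frac{1}{9087}\right) + 1099 \cdot \frac{1}{7700}\right) + 10456\right) - 4308 = \left(\left(- \frac{3847}{9087} + \frac{157}{1100}\right) + 10456\right) - 4308 = \left(- \frac{2805041}{9995700} + 10456\right) - 4308 = \frac{104512234159}{9995700} - 4308 = \frac{61450758559}{9995700}$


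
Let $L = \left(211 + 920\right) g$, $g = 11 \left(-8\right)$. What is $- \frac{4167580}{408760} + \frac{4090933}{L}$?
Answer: $- \frac{4743183353}{92461512} \approx -51.299$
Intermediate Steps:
$g = -88$
$L = -99528$ ($L = \left(211 + 920\right) \left(-88\right) = 1131 \left(-88\right) = -99528$)
$- \frac{4167580}{408760} + \frac{4090933}{L} = - \frac{4167580}{408760} + \frac{4090933}{-99528} = \left(-4167580\right) \frac{1}{408760} + 4090933 \left(- \frac{1}{99528}\right) = - \frac{208379}{20438} - \frac{371903}{9048} = - \frac{4743183353}{92461512}$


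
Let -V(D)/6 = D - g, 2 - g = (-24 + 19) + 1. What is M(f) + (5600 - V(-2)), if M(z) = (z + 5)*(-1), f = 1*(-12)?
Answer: 5559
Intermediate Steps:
g = 6 (g = 2 - ((-24 + 19) + 1) = 2 - (-5 + 1) = 2 - 1*(-4) = 2 + 4 = 6)
f = -12
M(z) = -5 - z (M(z) = (5 + z)*(-1) = -5 - z)
V(D) = 36 - 6*D (V(D) = -6*(D - 1*6) = -6*(D - 6) = -6*(-6 + D) = 36 - 6*D)
M(f) + (5600 - V(-2)) = (-5 - 1*(-12)) + (5600 - (36 - 6*(-2))) = (-5 + 12) + (5600 - (36 + 12)) = 7 + (5600 - 1*48) = 7 + (5600 - 48) = 7 + 5552 = 5559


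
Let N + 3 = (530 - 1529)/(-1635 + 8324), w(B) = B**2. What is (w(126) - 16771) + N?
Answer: -6007721/6689 ≈ -898.15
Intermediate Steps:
N = -21066/6689 (N = -3 + (530 - 1529)/(-1635 + 8324) = -3 - 999/6689 = -21066/6689 ≈ -3.1493)
(w(126) - 16771) + N = (126**2 - 16771) - 21066/6689 = (15876 - 16771) - 21066/6689 = -895 - 21066/6689 = -6007721/6689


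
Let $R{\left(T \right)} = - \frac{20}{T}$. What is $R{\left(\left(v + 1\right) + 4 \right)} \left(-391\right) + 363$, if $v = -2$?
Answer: $\frac{8909}{3} \approx 2969.7$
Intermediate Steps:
$R{\left(\left(v + 1\right) + 4 \right)} \left(-391\right) + 363 = - \frac{20}{\left(-2 + 1\right) + 4} \left(-391\right) + 363 = - \frac{20}{-1 + 4} \left(-391\right) + 363 = - \frac{20}{3} \left(-391\right) + 363 = \left(-20\right) \frac{1}{3} \left(-391\right) + 363 = \left(- \frac{20}{3}\right) \left(-391\right) + 363 = \frac{7820}{3} + 363 = \frac{8909}{3}$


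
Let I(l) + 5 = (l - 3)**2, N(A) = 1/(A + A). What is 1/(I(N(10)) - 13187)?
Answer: -400/5273319 ≈ -7.5854e-5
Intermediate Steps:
N(A) = 1/(2*A)
I(l) = -5 + (-3 + l)**2 (I(l) = -5 + (l - 3)**2 = -5 + (-3 + l)**2)
1/(I(N(10)) - 13187) = 1/((-5 + (-3 + (1/2)/10)**2) - 13187) = 1/((-5 + (-3 + (1/2)*(1/10))**2) - 13187) = 1/((-5 + (-3 + 1/20)**2) - 13187) = 1/((-5 + (-59/20)**2) - 13187) = 1/((-5 + 3481/400) - 13187) = 1/(1481/400 - 13187) = 1/(-5273319/400) = -400/5273319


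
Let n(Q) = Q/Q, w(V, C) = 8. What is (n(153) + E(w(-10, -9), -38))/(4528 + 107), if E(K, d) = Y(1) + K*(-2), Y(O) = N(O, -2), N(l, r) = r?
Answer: -17/4635 ≈ -0.0036677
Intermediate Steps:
Y(O) = -2
E(K, d) = -2 - 2*K (E(K, d) = -2 + K*(-2) = -2 - 2*K)
n(Q) = 1
(n(153) + E(w(-10, -9), -38))/(4528 + 107) = (1 + (-2 - 2*8))/(4528 + 107) = (1 + (-2 - 16))/4635 = (1 - 18)*(1/4635) = -17*1/4635 = -17/4635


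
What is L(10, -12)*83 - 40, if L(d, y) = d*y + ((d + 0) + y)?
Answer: -10166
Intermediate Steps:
L(d, y) = d + y + d*y (L(d, y) = d*y + (d + y) = d + y + d*y)
L(10, -12)*83 - 40 = (10 - 12 + 10*(-12))*83 - 40 = (10 - 12 - 120)*83 - 40 = -122*83 - 40 = -10126 - 40 = -10166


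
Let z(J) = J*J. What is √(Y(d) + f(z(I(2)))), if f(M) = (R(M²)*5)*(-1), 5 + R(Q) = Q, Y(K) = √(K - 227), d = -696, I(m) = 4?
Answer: √(-1255 + I*√923) ≈ 0.4288 + 35.429*I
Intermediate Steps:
z(J) = J²
Y(K) = √(-227 + K)
R(Q) = -5 + Q
f(M) = 25 - 5*M² (f(M) = ((-5 + M²)*5)*(-1) = (-25 + 5*M²)*(-1) = 25 - 5*M²)
√(Y(d) + f(z(I(2)))) = √(√(-227 - 696) + (25 - 5*(4²)²)) = √(√(-923) + (25 - 5*16²)) = √(I*√923 + (25 - 5*256)) = √(I*√923 + (25 - 1280)) = √(I*√923 - 1255) = √(-1255 + I*√923)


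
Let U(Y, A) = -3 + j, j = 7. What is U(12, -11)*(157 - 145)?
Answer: 48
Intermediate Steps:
U(Y, A) = 4 (U(Y, A) = -3 + 7 = 4)
U(12, -11)*(157 - 145) = 4*(157 - 145) = 4*12 = 48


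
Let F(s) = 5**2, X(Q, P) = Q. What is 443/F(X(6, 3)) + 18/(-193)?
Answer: 85049/4825 ≈ 17.627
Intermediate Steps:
F(s) = 25
443/F(X(6, 3)) + 18/(-193) = 443/25 + 18/(-193) = 443*(1/25) + 18*(-1/193) = 443/25 - 18/193 = 85049/4825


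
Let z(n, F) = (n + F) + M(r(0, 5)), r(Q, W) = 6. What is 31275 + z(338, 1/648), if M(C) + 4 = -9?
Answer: 20476801/648 ≈ 31600.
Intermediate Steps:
M(C) = -13 (M(C) = -4 - 9 = -13)
z(n, F) = -13 + F + n (z(n, F) = (n + F) - 13 = (F + n) - 13 = -13 + F + n)
31275 + z(338, 1/648) = 31275 + (-13 + 1/648 + 338) = 31275 + 210601/648 = 20476801/648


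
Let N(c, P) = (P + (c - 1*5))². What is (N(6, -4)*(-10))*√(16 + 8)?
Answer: -180*√6 ≈ -440.91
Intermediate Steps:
N(c, P) = (-5 + P + c)² (N(c, P) = (P + (c - 5))² = (P + (-5 + c))² = (-5 + P + c)²)
(N(6, -4)*(-10))*√(16 + 8) = ((-5 - 4 + 6)²*(-10))*√(16 + 8) = ((-3)²*(-10))*√24 = (9*(-10))*(2*√6) = -180*√6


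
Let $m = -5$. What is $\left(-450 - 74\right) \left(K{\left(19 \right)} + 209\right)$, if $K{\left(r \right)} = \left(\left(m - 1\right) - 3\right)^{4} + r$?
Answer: $-3557436$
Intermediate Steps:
$K{\left(r \right)} = 6561 + r$ ($K{\left(r \right)} = \left(\left(-5 - 1\right) - 3\right)^{4} + r = \left(-6 - 3\right)^{4} + r = \left(-9\right)^{4} + r = 6561 + r$)
$\left(-450 - 74\right) \left(K{\left(19 \right)} + 209\right) = \left(-450 - 74\right) \left(\left(6561 + 19\right) + 209\right) = - 524 \left(6580 + 209\right) = \left(-524\right) 6789 = -3557436$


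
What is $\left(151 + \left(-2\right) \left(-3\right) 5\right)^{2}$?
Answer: $32761$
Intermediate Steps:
$\left(151 + \left(-2\right) \left(-3\right) 5\right)^{2} = \left(151 + 6 \cdot 5\right)^{2} = \left(151 + 30\right)^{2} = 181^{2} = 32761$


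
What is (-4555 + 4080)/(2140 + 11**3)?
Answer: -475/3471 ≈ -0.13685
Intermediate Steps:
(-4555 + 4080)/(2140 + 11**3) = -475/(2140 + 1331) = -475/3471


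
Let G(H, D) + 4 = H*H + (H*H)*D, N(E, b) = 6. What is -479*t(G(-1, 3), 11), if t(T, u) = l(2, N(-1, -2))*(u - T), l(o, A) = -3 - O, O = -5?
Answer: -10538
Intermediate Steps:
l(o, A) = 2 (l(o, A) = -3 - 1*(-5) = -3 + 5 = 2)
G(H, D) = -4 + H² + D*H² (G(H, D) = -4 + (H*H + (H*H)*D) = -4 + (H² + H²*D) = -4 + (H² + D*H²) = -4 + H² + D*H²)
t(T, u) = -2*T + 2*u (t(T, u) = 2*(u - T) = -2*T + 2*u)
-479*t(G(-1, 3), 11) = -479*(-2*(-4 + (-1)² + 3*(-1)²) + 2*11) = -479*(-2*(-4 + 1 + 3*1) + 22) = -479*(-2*(-4 + 1 + 3) + 22) = -479*(-2*0 + 22) = -479*(0 + 22) = -479*22 = -10538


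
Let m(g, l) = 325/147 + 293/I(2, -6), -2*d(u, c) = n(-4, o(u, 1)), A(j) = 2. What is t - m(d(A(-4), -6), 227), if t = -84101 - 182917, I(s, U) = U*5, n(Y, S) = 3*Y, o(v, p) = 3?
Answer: -392505353/1470 ≈ -2.6701e+5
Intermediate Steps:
d(u, c) = 6 (d(u, c) = -3*(-4)/2 = -1/2*(-12) = 6)
I(s, U) = 5*U
t = -267018
m(g, l) = -11107/1470 (m(g, l) = 325/147 + 293/((5*(-6))) = 325*(1/147) + 293/(-30) = 325/147 + 293*(-1/30) = 325/147 - 293/30 = -11107/1470)
t - m(d(A(-4), -6), 227) = -267018 - 1*(-11107/1470) = -267018 + 11107/1470 = -392505353/1470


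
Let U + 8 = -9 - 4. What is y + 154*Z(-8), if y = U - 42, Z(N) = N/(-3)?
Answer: 1043/3 ≈ 347.67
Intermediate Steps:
U = -21 (U = -8 + (-9 - 4) = -8 - 13 = -21)
Z(N) = -N/3 (Z(N) = N*(-⅓) = -N/3)
y = -63 (y = -21 - 42 = -63)
y + 154*Z(-8) = -63 + 154*(-⅓*(-8)) = -63 + 154*(8/3) = -63 + 1232/3 = 1043/3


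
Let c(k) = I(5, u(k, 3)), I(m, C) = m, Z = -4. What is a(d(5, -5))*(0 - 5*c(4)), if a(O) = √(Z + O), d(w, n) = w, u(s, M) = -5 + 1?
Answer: -25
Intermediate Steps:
u(s, M) = -4
c(k) = 5
a(O) = √(-4 + O)
a(d(5, -5))*(0 - 5*c(4)) = √(-4 + 5)*(0 - 5*5) = √1*(0 - 25) = 1*(-25) = -25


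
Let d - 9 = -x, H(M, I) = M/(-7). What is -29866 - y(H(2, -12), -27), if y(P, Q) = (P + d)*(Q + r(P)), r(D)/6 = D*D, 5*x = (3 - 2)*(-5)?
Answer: -10155706/343 ≈ -29608.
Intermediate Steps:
x = -1 (x = ((3 - 2)*(-5))/5 = (1*(-5))/5 = (⅕)*(-5) = -1)
r(D) = 6*D² (r(D) = 6*(D*D) = 6*D²)
H(M, I) = -M/7 (H(M, I) = M*(-⅐) = -M/7)
d = 10 (d = 9 - 1*(-1) = 9 + 1 = 10)
y(P, Q) = (10 + P)*(Q + 6*P²) (y(P, Q) = (P + 10)*(Q + 6*P²) = (10 + P)*(Q + 6*P²))
-29866 - y(H(2, -12), -27) = -29866 - (6*(-⅐*2)³ + 10*(-27) + 60*(-⅐*2)² - ⅐*2*(-27)) = -29866 - (6*(-2/7)³ - 270 + 60*(-2/7)² - 2/7*(-27)) = -29866 - (6*(-8/343) - 270 + 60*(4/49) + 54/7) = -29866 - (-48/343 - 270 + 240/49 + 54/7) = -29866 - 1*(-88332/343) = -29866 + 88332/343 = -10155706/343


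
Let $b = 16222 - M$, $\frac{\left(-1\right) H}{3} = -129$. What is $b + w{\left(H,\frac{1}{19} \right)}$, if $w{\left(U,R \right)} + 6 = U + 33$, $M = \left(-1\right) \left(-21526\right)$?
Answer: $-4890$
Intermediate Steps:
$H = 387$ ($H = \left(-3\right) \left(-129\right) = 387$)
$M = 21526$
$w{\left(U,R \right)} = 27 + U$ ($w{\left(U,R \right)} = -6 + \left(U + 33\right) = -6 + \left(33 + U\right) = 27 + U$)
$b = -5304$ ($b = 16222 - 21526 = -5304$)
$b + w{\left(H,\frac{1}{19} \right)} = -5304 + \left(27 + 387\right) = -5304 + 414 = -4890$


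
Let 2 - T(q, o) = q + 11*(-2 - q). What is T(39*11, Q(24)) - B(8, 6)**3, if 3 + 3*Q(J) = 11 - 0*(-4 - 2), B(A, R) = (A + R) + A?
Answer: -6334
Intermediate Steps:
B(A, R) = R + 2*A
Q(J) = 8/3 (Q(J) = -1 + (11 - 0*(-4 - 2))/3 = -1 + (11 - 0*(-6))/3 = -1 + (11 - 1*0)/3 = -1 + (11 + 0)/3 = -1 + (1/3)*11 = -1 + 11/3 = 8/3)
T(q, o) = 24 + 10*q (T(q, o) = 2 - (q + 11*(-2 - q)) = 2 - (q + (-22 - 11*q)) = 2 - (-22 - 10*q) = 2 + (22 + 10*q) = 24 + 10*q)
T(39*11, Q(24)) - B(8, 6)**3 = (24 + 10*(39*11)) - (6 + 2*8)**3 = (24 + 10*429) - (6 + 16)**3 = (24 + 4290) - 1*22**3 = 4314 - 1*10648 = 4314 - 10648 = -6334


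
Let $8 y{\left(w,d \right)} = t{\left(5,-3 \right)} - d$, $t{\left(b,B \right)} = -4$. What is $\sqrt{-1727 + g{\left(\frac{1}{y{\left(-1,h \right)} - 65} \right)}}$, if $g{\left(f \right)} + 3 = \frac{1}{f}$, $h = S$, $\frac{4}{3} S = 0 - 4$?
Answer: $\frac{i \sqrt{28722}}{4} \approx 42.369 i$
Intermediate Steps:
$S = -3$ ($S = \frac{3 \left(0 - 4\right)}{4} = \frac{3}{4} \left(-4\right) = -3$)
$h = -3$
$y{\left(w,d \right)} = - \frac{1}{2} - \frac{d}{8}$ ($y{\left(w,d \right)} = \frac{-4 - d}{8} = - \frac{1}{2} - \frac{d}{8}$)
$g{\left(f \right)} = -3 + \frac{1}{f}$
$\sqrt{-1727 + g{\left(\frac{1}{y{\left(-1,h \right)} - 65} \right)}} = \sqrt{-1727 + \left(-3 + \frac{1}{\frac{1}{\left(- \frac{1}{2} - - \frac{3}{8}\right) - 65}}\right)} = \sqrt{-1727 + \left(-3 + \frac{1}{\frac{1}{\left(- \frac{1}{2} + \frac{3}{8}\right) - 65}}\right)} = \sqrt{-1727 + \left(-3 + \frac{1}{\frac{1}{- \frac{1}{8} - 65}}\right)} = \sqrt{-1727 + \left(-3 + \frac{1}{\frac{1}{- \frac{521}{8}}}\right)} = \sqrt{-1727 + \left(-3 + \frac{1}{- \frac{8}{521}}\right)} = \sqrt{-1727 - \frac{545}{8}} = \sqrt{- \frac{14361}{8}} = \frac{i \sqrt{28722}}{4}$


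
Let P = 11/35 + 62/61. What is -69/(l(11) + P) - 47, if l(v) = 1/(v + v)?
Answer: -6278869/64637 ≈ -97.141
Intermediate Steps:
l(v) = 1/(2*v)
P = 2841/2135 (P = 11*(1/35) + 62*(1/61) = 11/35 + 62/61 = 2841/2135 ≈ 1.3307)
-69/(l(11) + P) - 47 = -69/((½)/11 + 2841/2135) - 47 = -69/((½)*(1/11) + 2841/2135) - 47 = -69/(1/22 + 2841/2135) - 47 = -69/(64637/46970) - 47 = (46970/64637)*(-69) - 47 = -3240930/64637 - 47 = -6278869/64637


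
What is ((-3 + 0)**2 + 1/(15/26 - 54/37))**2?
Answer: 44609041/720801 ≈ 61.888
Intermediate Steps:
((-3 + 0)**2 + 1/(15/26 - 54/37))**2 = ((-3)**2 + 1/(15*(1/26) - 54*1/37))**2 = (9 + 1/(15/26 - 54/37))**2 = (9 + 1/(-849/962))**2 = (9 - 962/849)**2 = (6679/849)**2 = 44609041/720801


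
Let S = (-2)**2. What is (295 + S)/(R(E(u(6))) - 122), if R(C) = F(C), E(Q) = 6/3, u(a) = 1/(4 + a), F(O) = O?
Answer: -299/120 ≈ -2.4917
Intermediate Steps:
E(Q) = 2 (E(Q) = 6*(1/3) = 2)
S = 4
R(C) = C
(295 + S)/(R(E(u(6))) - 122) = (295 + 4)/(2 - 122) = 299/(-120) = 299*(-1/120) = -299/120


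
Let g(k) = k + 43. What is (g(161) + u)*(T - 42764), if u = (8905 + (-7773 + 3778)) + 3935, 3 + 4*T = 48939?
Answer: -276265970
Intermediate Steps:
T = 12234 (T = -¾ + (¼)*48939 = -¾ + 48939/4 = 12234)
g(k) = 43 + k
u = 8845 (u = (8905 - 3995) + 3935 = 4910 + 3935 = 8845)
(g(161) + u)*(T - 42764) = ((43 + 161) + 8845)*(12234 - 42764) = (204 + 8845)*(-30530) = 9049*(-30530) = -276265970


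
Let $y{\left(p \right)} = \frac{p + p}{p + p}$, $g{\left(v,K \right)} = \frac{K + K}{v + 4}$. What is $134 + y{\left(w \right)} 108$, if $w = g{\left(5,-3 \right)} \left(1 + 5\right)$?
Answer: $242$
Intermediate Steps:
$g{\left(v,K \right)} = \frac{2 K}{4 + v}$
$w = -4$ ($w = 2 \left(-3\right) \frac{1}{4 + 5} \left(1 + 5\right) = 2 \left(-3\right) \frac{1}{9} \cdot 6 = \left(- \frac{2}{3}\right) 6 = -4$)
$y{\left(p \right)} = 1$ ($y{\left(p \right)} = \frac{2 p}{2 p} = 2 p \frac{1}{2 p} = 1$)
$134 + y{\left(w \right)} 108 = 134 + 1 \cdot 108 = 134 + 108 = 242$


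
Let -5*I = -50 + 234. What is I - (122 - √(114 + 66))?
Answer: -794/5 + 6*√5 ≈ -145.38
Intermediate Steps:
I = -184/5 (I = -(-50 + 234)/5 = -⅕*184 = -184/5 ≈ -36.800)
I - (122 - √(114 + 66)) = -184/5 - (122 - √(114 + 66)) = -184/5 - (122 - √180) = -184/5 - (122 - 6*√5) = -184/5 + (-122 + 6*√5) = -794/5 + 6*√5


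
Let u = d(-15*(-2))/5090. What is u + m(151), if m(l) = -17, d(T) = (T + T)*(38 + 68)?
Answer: -8017/509 ≈ -15.750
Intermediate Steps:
d(T) = 212*T (d(T) = (2*T)*106 = 212*T)
u = 636/509 (u = (212*(-15*(-2)))/5090 = (212*30)*(1/5090) = 6360*(1/5090) = 636/509 ≈ 1.2495)
u + m(151) = 636/509 - 17 = -8017/509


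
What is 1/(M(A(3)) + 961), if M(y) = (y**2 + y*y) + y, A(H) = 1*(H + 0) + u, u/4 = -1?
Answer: 1/962 ≈ 0.0010395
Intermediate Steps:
u = -4 (u = 4*(-1) = -4)
A(H) = -4 + H (A(H) = 1*(H + 0) - 4 = 1*H - 4 = H - 4 = -4 + H)
M(y) = y + 2*y**2 (M(y) = (y**2 + y**2) + y = 2*y**2 + y = y + 2*y**2)
1/(M(A(3)) + 961) = 1/((-4 + 3)*(1 + 2*(-4 + 3)) + 961) = 1/(-(1 + 2*(-1)) + 961) = 1/(-(1 - 2) + 961) = 1/(-1*(-1) + 961) = 1/(1 + 961) = 1/962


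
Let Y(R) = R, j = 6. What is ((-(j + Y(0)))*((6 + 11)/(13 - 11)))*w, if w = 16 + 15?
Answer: -1581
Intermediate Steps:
w = 31
((-(j + Y(0)))*((6 + 11)/(13 - 11)))*w = ((-(6 + 0))*((6 + 11)/(13 - 11)))*31 = ((-1*6)*(17/2))*31 = -102/2*31 = -6*17/2*31 = -51*31 = -1581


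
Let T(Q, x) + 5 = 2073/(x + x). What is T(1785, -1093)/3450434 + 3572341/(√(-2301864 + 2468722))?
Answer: -13003/7542648724 + 3572341*√166858/166858 ≈ 8745.4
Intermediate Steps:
T(Q, x) = -5 + 2073/(2*x) (T(Q, x) = -5 + 2073/(x + x) = -5 + 2073/((2*x)) = -5 + 2073*(1/(2*x)) = -5 + 2073/(2*x))
T(1785, -1093)/3450434 + 3572341/(√(-2301864 + 2468722)) = (-5 + (2073/2)/(-1093))/3450434 + 3572341/(√(-2301864 + 2468722)) = (-5 + (2073/2)*(-1/1093))*(1/3450434) + 3572341/(√166858) = (-5 - 2073/2186)*(1/3450434) + 3572341*(√166858/166858) = -13003/2186*1/3450434 + 3572341*√166858/166858 = -13003/7542648724 + 3572341*√166858/166858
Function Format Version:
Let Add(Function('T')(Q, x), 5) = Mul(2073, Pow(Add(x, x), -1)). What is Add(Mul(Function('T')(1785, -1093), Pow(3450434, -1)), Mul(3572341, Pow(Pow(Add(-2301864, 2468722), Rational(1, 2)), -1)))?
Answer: Add(Rational(-13003, 7542648724), Mul(Rational(3572341, 166858), Pow(166858, Rational(1, 2)))) ≈ 8745.4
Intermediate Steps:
Function('T')(Q, x) = Add(-5, Mul(Rational(2073, 2), Pow(x, -1))) (Function('T')(Q, x) = Add(-5, Mul(2073, Pow(Add(x, x), -1))) = Add(-5, Mul(2073, Pow(Mul(2, x), -1))) = Add(-5, Mul(2073, Mul(Rational(1, 2), Pow(x, -1)))) = Add(-5, Mul(Rational(2073, 2), Pow(x, -1))))
Add(Mul(Function('T')(1785, -1093), Pow(3450434, -1)), Mul(3572341, Pow(Pow(Add(-2301864, 2468722), Rational(1, 2)), -1))) = Add(Mul(Add(-5, Mul(Rational(2073, 2), Pow(-1093, -1))), Pow(3450434, -1)), Mul(3572341, Pow(Pow(Add(-2301864, 2468722), Rational(1, 2)), -1))) = Add(Mul(Add(-5, Mul(Rational(2073, 2), Rational(-1, 1093))), Rational(1, 3450434)), Mul(3572341, Pow(Pow(166858, Rational(1, 2)), -1))) = Add(Mul(Add(-5, Rational(-2073, 2186)), Rational(1, 3450434)), Mul(3572341, Mul(Rational(1, 166858), Pow(166858, Rational(1, 2))))) = Add(Mul(Rational(-13003, 2186), Rational(1, 3450434)), Mul(Rational(3572341, 166858), Pow(166858, Rational(1, 2)))) = Add(Rational(-13003, 7542648724), Mul(Rational(3572341, 166858), Pow(166858, Rational(1, 2))))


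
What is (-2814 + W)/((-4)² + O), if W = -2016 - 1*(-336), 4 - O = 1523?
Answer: 1498/501 ≈ 2.9900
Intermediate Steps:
O = -1519 (O = 4 - 1*1523 = 4 - 1523 = -1519)
W = -1680 (W = -2016 + 336 = -1680)
(-2814 + W)/((-4)² + O) = (-2814 - 1680)/((-4)² - 1519) = -4494/(16 - 1519) = -4494/(-1503) = -4494*(-1/1503) = 1498/501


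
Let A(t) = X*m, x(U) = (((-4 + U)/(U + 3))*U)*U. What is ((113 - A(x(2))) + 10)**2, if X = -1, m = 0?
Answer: 15129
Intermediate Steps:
x(U) = U**2*(-4 + U)/(3 + U) (x(U) = (((-4 + U)/(3 + U))*U)*U = (U*(-4 + U)/(3 + U))*U = U**2*(-4 + U)/(3 + U))
A(t) = 0 (A(t) = -1*0 = 0)
((113 - A(x(2))) + 10)**2 = ((113 - 1*0) + 10)**2 = ((113 + 0) + 10)**2 = (113 + 10)**2 = 123**2 = 15129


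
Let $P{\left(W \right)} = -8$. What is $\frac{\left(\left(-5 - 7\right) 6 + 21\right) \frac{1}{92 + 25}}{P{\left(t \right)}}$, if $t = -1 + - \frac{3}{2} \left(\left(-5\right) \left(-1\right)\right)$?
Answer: $\frac{17}{312} \approx 0.054487$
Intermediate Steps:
$t = - \frac{17}{2}$ ($t = -1 + \left(-3\right) \frac{1}{2} \cdot 5 = -1 - \frac{15}{2} = - \frac{17}{2} \approx -8.5$)
$\frac{\left(\left(-5 - 7\right) 6 + 21\right) \frac{1}{92 + 25}}{P{\left(t \right)}} = \frac{\left(\left(-5 - 7\right) 6 + 21\right) \frac{1}{92 + 25}}{-8} = \frac{\left(-12\right) 6 + 21}{117} \left(- \frac{1}{8}\right) = \left(-72 + 21\right) \frac{1}{117} \left(- \frac{1}{8}\right) = \left(-51\right) \frac{1}{117} \left(- \frac{1}{8}\right) = \left(- \frac{17}{39}\right) \left(- \frac{1}{8}\right) = \frac{17}{312}$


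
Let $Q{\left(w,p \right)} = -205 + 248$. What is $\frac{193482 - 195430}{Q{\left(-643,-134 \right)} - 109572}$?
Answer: $\frac{1948}{109529} \approx 0.017785$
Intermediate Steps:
$Q{\left(w,p \right)} = 43$
$\frac{193482 - 195430}{Q{\left(-643,-134 \right)} - 109572} = \frac{193482 - 195430}{43 - 109572} = - \frac{1948}{-109529} = \left(-1948\right) \left(- \frac{1}{109529}\right) = \frac{1948}{109529}$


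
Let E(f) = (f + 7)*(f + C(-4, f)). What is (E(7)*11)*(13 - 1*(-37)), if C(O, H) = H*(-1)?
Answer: 0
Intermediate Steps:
C(O, H) = -H
E(f) = 0 (E(f) = (f + 7)*(f - f) = (7 + f)*0 = 0)
(E(7)*11)*(13 - 1*(-37)) = (0*11)*(13 - 1*(-37)) = 0*(13 + 37) = 0*50 = 0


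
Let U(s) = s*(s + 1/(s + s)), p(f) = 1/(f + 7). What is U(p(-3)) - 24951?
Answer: -399207/16 ≈ -24950.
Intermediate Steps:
p(f) = 1/(7 + f)
U(s) = s*(s + 1/(2*s))
U(p(-3)) - 24951 = (1/2 + (1/(7 - 3))**2) - 24951 = (1/2 + (1/4)**2) - 24951 = (1/2 + 1/16) - 24951 = 9/16 - 24951 = -399207/16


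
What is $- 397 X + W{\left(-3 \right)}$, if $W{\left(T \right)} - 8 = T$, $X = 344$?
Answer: $-136563$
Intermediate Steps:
$W{\left(T \right)} = 8 + T$
$- 397 X + W{\left(-3 \right)} = \left(-397\right) 344 + \left(8 - 3\right) = -136568 + 5 = -136563$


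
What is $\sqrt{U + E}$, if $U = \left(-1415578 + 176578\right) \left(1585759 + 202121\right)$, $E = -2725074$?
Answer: $3 i \sqrt{246131782786} \approx 1.4884 \cdot 10^{6} i$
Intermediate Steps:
$U = -2215183320000$ ($U = \left(-1239000\right) 1787880 = -2215183320000$)
$\sqrt{U + E} = \sqrt{-2215183320000 - 2725074} = \sqrt{-2215186045074} = 3 i \sqrt{246131782786}$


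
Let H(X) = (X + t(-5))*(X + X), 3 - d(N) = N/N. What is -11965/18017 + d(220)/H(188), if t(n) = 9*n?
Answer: -321649043/484369028 ≈ -0.66406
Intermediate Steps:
d(N) = 2 (d(N) = 3 - N/N = 3 - 1*1 = 3 - 1 = 2)
H(X) = 2*X*(-45 + X) (H(X) = (X + 9*(-5))*(X + X) = (X - 45)*(2*X) = (-45 + X)*(2*X) = 2*X*(-45 + X))
-11965/18017 + d(220)/H(188) = -11965/18017 + 2/((2*188*(-45 + 188))) = -11965*1/18017 + 2/((2*188*143)) = -11965/18017 + 2/53768 = -11965/18017 + 2*(1/53768) = -11965/18017 + 1/26884 = -321649043/484369028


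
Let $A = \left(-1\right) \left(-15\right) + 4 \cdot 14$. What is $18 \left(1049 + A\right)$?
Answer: $20160$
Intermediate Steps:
$A = 71$ ($A = 15 + 56 = 71$)
$18 \left(1049 + A\right) = 18 \left(1049 + 71\right) = 18 \cdot 1120 = 20160$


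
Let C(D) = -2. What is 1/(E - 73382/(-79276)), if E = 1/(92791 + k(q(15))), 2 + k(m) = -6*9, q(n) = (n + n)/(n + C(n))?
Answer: 3675829930/3402579523 ≈ 1.0803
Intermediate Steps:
q(n) = 2*n/(-2 + n) (q(n) = (n + n)/(n - 2) = (2*n)/(-2 + n) = 2*n/(-2 + n))
k(m) = -56 (k(m) = -2 - 6*9 = -2 - 54 = -56)
E = 1/92735 (E = 1/(92791 - 56) = 1/92735 ≈ 1.0783e-5)
1/(E - 73382/(-79276)) = 1/(1/92735 - 73382/(-79276)) = 1/(1/92735 - 73382*(-1/79276)) = 1/(1/92735 + 36691/39638) = 1/(3402579523/3675829930) = 3675829930/3402579523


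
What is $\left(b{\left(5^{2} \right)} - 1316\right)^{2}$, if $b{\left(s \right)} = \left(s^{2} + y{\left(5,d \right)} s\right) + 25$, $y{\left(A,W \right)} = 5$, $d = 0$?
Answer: $292681$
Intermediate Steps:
$b{\left(s \right)} = 25 + s^{2} + 5 s$ ($b{\left(s \right)} = \left(s^{2} + 5 s\right) + 25 = 25 + s^{2} + 5 s$)
$\left(b{\left(5^{2} \right)} - 1316\right)^{2} = \left(\left(25 + \left(5^{2}\right)^{2} + 5 \cdot 5^{2}\right) - 1316\right)^{2} = \left(\left(25 + 25^{2} + 5 \cdot 25\right) - 1316\right)^{2} = \left(\left(25 + 625 + 125\right) - 1316\right)^{2} = \left(775 - 1316\right)^{2} = \left(-541\right)^{2} = 292681$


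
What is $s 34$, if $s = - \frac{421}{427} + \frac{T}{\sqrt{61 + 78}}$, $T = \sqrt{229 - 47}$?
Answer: $- \frac{14314}{427} + \frac{34 \sqrt{25298}}{139} \approx 5.3829$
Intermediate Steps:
$T = \sqrt{182} \approx 13.491$
$s = - \frac{421}{427} + \frac{\sqrt{25298}}{139}$ ($s = - \frac{421}{427} + \frac{\sqrt{182}}{\sqrt{61 + 78}} = \left(-421\right) \frac{1}{427} + \frac{\sqrt{182}}{\sqrt{139}} = - \frac{421}{427} + \sqrt{182} \frac{\sqrt{139}}{139} = - \frac{421}{427} + \frac{\sqrt{25298}}{139} \approx 0.15832$)
$s 34 = \left(- \frac{421}{427} + \frac{\sqrt{25298}}{139}\right) 34 = - \frac{14314}{427} + \frac{34 \sqrt{25298}}{139}$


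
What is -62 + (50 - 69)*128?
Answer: -2494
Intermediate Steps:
-62 + (50 - 69)*128 = -62 - 19*128 = -62 - 2432 = -2494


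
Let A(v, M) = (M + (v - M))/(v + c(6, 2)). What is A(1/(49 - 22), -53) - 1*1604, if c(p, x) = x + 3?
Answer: -218143/136 ≈ -1604.0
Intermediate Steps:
c(p, x) = 3 + x
A(v, M) = v/(5 + v) (A(v, M) = (M + (v - M))/(v + (3 + 2)) = v/(v + 5) = v/(5 + v))
A(1/(49 - 22), -53) - 1*1604 = 1/((49 - 22)*(5 + 1/(49 - 22))) - 1*1604 = 1/(27*(5 + 1/27)) - 1604 = 1/(27*(136/27)) - 1604 = (1/27)*(27/136) - 1604 = 1/136 - 1604 = -218143/136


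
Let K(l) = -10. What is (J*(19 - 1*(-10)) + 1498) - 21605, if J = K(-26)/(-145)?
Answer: -20105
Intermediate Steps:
J = 2/29 (J = -10/(-145) = -10*(-1/145) = 2/29 ≈ 0.068966)
(J*(19 - 1*(-10)) + 1498) - 21605 = (2*(19 - 1*(-10))/29 + 1498) - 21605 = (2*(19 + 10)/29 + 1498) - 21605 = ((2/29)*29 + 1498) - 21605 = (2 + 1498) - 21605 = 1500 - 21605 = -20105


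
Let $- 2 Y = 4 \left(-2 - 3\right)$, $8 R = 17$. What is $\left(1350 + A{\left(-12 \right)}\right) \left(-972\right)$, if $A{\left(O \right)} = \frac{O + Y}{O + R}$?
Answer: $- \frac{103679352}{79} \approx -1.3124 \cdot 10^{6}$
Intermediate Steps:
$R = \frac{17}{8}$ ($R = \frac{1}{8} \cdot 17 = \frac{17}{8} \approx 2.125$)
$Y = 10$ ($Y = - \frac{4 \left(-2 - 3\right)}{2} = - \frac{4 \left(-5\right)}{2} = \left(- \frac{1}{2}\right) \left(-20\right) = 10$)
$A{\left(O \right)} = \frac{10 + O}{\frac{17}{8} + O}$ ($A{\left(O \right)} = \frac{O + 10}{O + \frac{17}{8}} = \frac{10 + O}{\frac{17}{8} + O}$)
$\left(1350 + A{\left(-12 \right)}\right) \left(-972\right) = \left(1350 + \frac{8 \left(10 - 12\right)}{17 + 8 \left(-12\right)}\right) \left(-972\right) = \left(1350 + 8 \frac{1}{17 - 96} \left(-2\right)\right) \left(-972\right) = \left(1350 + 8 \frac{1}{-79} \left(-2\right)\right) \left(-972\right) = \left(1350 + 8 \left(- \frac{1}{79}\right) \left(-2\right)\right) \left(-972\right) = \left(1350 + \frac{16}{79}\right) \left(-972\right) = \frac{106666}{79} \left(-972\right) = - \frac{103679352}{79}$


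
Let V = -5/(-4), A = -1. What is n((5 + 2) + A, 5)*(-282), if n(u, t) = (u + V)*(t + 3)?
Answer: -16356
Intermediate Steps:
V = 5/4 (V = -5*(-1/4) = 5/4 ≈ 1.2500)
n(u, t) = (3 + t)*(5/4 + u) (n(u, t) = (u + 5/4)*(t + 3) = (5/4 + u)*(3 + t) = (3 + t)*(5/4 + u))
n((5 + 2) + A, 5)*(-282) = (15/4 + 3*((5 + 2) - 1) + (5/4)*5 + 5*((5 + 2) - 1))*(-282) = (15/4 + 3*(7 - 1) + 25/4 + 5*(7 - 1))*(-282) = (15/4 + 3*6 + 25/4 + 5*6)*(-282) = (15/4 + 18 + 25/4 + 30)*(-282) = 58*(-282) = -16356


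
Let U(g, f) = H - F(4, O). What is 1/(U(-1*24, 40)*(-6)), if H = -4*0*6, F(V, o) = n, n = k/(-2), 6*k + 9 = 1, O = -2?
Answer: ¼ ≈ 0.25000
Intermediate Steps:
k = -4/3 (k = -3/2 + (⅙)*1 = -3/2 + ⅙ = -4/3 ≈ -1.3333)
n = ⅔ (n = -4/3/(-2) = -4/3*(-½) = ⅔ ≈ 0.66667)
F(V, o) = ⅔
H = 0 (H = 0*6 = 0)
U(g, f) = -⅔ (U(g, f) = 0 - 1*⅔ = 0 - ⅔ = -⅔)
1/(U(-1*24, 40)*(-6)) = 1/(-⅔*(-6)) = 1/4 = ¼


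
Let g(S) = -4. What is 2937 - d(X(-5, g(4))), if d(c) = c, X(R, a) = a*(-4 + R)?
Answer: 2901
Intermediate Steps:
2937 - d(X(-5, g(4))) = 2937 - (-4)*(-4 - 5) = 2937 - (-4)*(-9) = 2937 - 1*36 = 2937 - 36 = 2901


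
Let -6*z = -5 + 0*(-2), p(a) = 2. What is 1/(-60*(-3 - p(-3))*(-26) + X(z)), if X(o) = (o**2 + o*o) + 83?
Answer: -18/138881 ≈ -0.00012961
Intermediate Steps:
z = 5/6 (z = -(-5 + 0*(-2))/6 = -(-5 + 0)/6 = -1/6*(-5) = 5/6 ≈ 0.83333)
X(o) = 83 + 2*o**2 (X(o) = (o**2 + o**2) + 83 = 2*o**2 + 83 = 83 + 2*o**2)
1/(-60*(-3 - p(-3))*(-26) + X(z)) = 1/(-60*(-3 - 1*2)*(-26) + (83 + 2*(5/6)**2)) = 1/(-60*(-3 - 2)*(-26) + (83 + 2*(25/36))) = 1/(-60*(-5)*(-26) + (83 + 25/18)) = 1/(300*(-26) + 1519/18) = 1/(-7800 + 1519/18) = 1/(-138881/18) = -18/138881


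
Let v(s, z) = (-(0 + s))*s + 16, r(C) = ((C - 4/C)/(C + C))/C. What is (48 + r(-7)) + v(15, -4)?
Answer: -110491/686 ≈ -161.07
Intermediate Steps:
r(C) = (C - 4/C)/(2*C²) (r(C) = ((C - 4/C)/((2*C)))/C = ((C - 4/C)*(1/(2*C)))/C = ((C - 4/C)/(2*C))/C = (C - 4/C)/(2*C²))
v(s, z) = 16 - s² (v(s, z) = (-s)*s + 16 = -s² + 16 = 16 - s²)
(48 + r(-7)) + v(15, -4) = (48 + (½)*(-4 + (-7)²)/(-7)³) + (16 - 1*15²) = (48 + (½)*(-1/343)*(-4 + 49)) + (16 - 1*225) = (48 + (½)*(-1/343)*45) + (16 - 225) = (48 - 45/686) - 209 = 32883/686 - 209 = -110491/686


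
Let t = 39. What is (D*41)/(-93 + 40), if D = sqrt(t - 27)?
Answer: -82*sqrt(3)/53 ≈ -2.6798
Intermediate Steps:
D = 2*sqrt(3) (D = sqrt(39 - 27) = sqrt(12) = 2*sqrt(3) ≈ 3.4641)
(D*41)/(-93 + 40) = ((2*sqrt(3))*41)/(-93 + 40) = (82*sqrt(3))/(-53) = (82*sqrt(3))*(-1/53) = -82*sqrt(3)/53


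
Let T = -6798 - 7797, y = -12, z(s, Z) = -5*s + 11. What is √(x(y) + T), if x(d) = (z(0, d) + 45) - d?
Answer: I*√14527 ≈ 120.53*I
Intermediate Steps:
z(s, Z) = 11 - 5*s
T = -14595
x(d) = 56 - d (x(d) = ((11 - 5*0) + 45) - d = ((11 + 0) + 45) - d = (11 + 45) - d = 56 - d)
√(x(y) + T) = √((56 - 1*(-12)) - 14595) = √((56 + 12) - 14595) = √(68 - 14595) = √(-14527) = I*√14527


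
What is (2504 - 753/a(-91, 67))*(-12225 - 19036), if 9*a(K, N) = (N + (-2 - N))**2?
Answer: -101254379/4 ≈ -2.5314e+7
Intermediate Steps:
a(K, N) = 4/9 (a(K, N) = (N + (-2 - N))**2/9 = (1/9)*(-2)**2 = (1/9)*4 = 4/9)
(2504 - 753/a(-91, 67))*(-12225 - 19036) = (2504 - 753/4/9)*(-12225 - 19036) = (2504 - 753*9/4)*(-31261) = (2504 - 6777/4)*(-31261) = (3239/4)*(-31261) = -101254379/4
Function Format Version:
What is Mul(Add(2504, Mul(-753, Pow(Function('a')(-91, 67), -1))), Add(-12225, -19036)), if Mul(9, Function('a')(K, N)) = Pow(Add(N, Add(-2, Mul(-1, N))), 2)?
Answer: Rational(-101254379, 4) ≈ -2.5314e+7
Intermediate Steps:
Function('a')(K, N) = Rational(4, 9) (Function('a')(K, N) = Mul(Rational(1, 9), Pow(Add(N, Add(-2, Mul(-1, N))), 2)) = Mul(Rational(1, 9), Pow(-2, 2)) = Mul(Rational(1, 9), 4) = Rational(4, 9))
Mul(Add(2504, Mul(-753, Pow(Function('a')(-91, 67), -1))), Add(-12225, -19036)) = Mul(Add(2504, Mul(-753, Pow(Rational(4, 9), -1))), Add(-12225, -19036)) = Mul(Add(2504, Mul(-753, Rational(9, 4))), -31261) = Mul(Add(2504, Rational(-6777, 4)), -31261) = Mul(Rational(3239, 4), -31261) = Rational(-101254379, 4)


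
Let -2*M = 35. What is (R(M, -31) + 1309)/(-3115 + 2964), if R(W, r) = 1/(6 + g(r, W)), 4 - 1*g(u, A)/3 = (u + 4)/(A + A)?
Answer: -718676/82899 ≈ -8.6693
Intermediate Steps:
g(u, A) = 12 - 3*(4 + u)/(2*A) (g(u, A) = 12 - 3*(u + 4)/(A + A) = 12 - 3*(4 + u)/(2*A))
M = -35/2 (M = -1/2*35 = -35/2 ≈ -17.500)
R(W, r) = 1/(6 + 3*(-4 - r + 8*W)/(2*W))
(R(M, -31) + 1309)/(-3115 + 2964) = ((2/3)*(-35/2)/(-4 - 1*(-31) + 12*(-35/2)) + 1309)/(-3115 + 2964) = ((2/3)*(-35/2)/(-4 + 31 - 210) + 1309)/(-151) = ((2/3)*(-35/2)/(-183) + 1309)*(-1/151) = ((2/3)*(-35/2)*(-1/183) + 1309)*(-1/151) = (35/549 + 1309)*(-1/151) = (718676/549)*(-1/151) = -718676/82899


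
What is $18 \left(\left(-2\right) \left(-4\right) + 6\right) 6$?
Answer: $1512$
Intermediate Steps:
$18 \left(\left(-2\right) \left(-4\right) + 6\right) 6 = 18 \left(8 + 6\right) 6 = 18 \cdot 14 \cdot 6 = 252 \cdot 6 = 1512$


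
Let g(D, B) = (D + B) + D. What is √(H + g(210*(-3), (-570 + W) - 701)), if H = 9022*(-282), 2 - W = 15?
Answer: 6*I*√70743 ≈ 1595.9*I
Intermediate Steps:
W = -13 (W = 2 - 1*15 = 2 - 15 = -13)
H = -2544204
g(D, B) = B + 2*D (g(D, B) = (B + D) + D = B + 2*D)
√(H + g(210*(-3), (-570 + W) - 701)) = √(-2544204 + (((-570 - 13) - 701) + 2*(210*(-3)))) = √(-2544204 + ((-583 - 701) + 2*(-630))) = √(-2544204 + (-1284 - 1260)) = √(-2544204 - 2544) = √(-2546748) = 6*I*√70743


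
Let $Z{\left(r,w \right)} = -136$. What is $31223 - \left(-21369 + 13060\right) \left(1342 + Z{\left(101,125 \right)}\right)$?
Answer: $10051877$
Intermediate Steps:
$31223 - \left(-21369 + 13060\right) \left(1342 + Z{\left(101,125 \right)}\right) = 31223 - \left(-21369 + 13060\right) \left(1342 - 136\right) = 31223 - \left(-8309\right) 1206 = 31223 - -10020654 = 31223 + 10020654 = 10051877$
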